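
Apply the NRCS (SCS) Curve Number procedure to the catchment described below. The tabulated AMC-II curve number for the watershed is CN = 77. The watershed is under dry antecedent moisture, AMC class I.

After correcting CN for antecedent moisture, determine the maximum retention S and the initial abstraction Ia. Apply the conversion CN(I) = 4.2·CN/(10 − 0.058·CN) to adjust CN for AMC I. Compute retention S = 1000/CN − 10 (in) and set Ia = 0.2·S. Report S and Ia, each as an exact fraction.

Dry (AMC I): CN(I) = 4.2·77/(10 − 0.058·77) = (1617/5)/(2767/500) = 161700/2767 ≈ 58.439
Retention S: 1000/CN − 10 with CN=58.439 → S = 11500/1617 ≈ 7.112 in
Initial abstraction Ia = S/5 = (11500/1617)/5 = 2300/1617 ≈ 1.422 in

S = 11500/1617 in ≈ 7.112 in; Ia = 2300/1617 in ≈ 1.422 in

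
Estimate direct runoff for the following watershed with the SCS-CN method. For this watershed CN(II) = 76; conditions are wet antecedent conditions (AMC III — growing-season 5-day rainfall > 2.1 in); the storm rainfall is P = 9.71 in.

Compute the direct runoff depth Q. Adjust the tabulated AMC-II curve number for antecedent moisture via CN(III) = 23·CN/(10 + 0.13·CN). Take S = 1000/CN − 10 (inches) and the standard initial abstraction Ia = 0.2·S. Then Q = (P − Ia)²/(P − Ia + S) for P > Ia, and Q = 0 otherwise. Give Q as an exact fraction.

Q = 170013554929/20640689900 in ≈ 8.237 in

Adjust CN=76 to AMC III: 23·76/(10 + 0.13·76) → 1748 ÷ (497/25) = 43700/497 ≈ 87.928
Max retention: S = 1000/(43700/497) − 10 = 600/437 in (≈ 1.373 in)
Ia = 0.2·(600/437) = 120/437 in ≈ 0.275 in
P − Ia = 9.710 − 0.275 = 412327/43700 ≈ 9.435 in (> 0, runoff occurs)
Q = (412327/43700)²/((412327/43700) + 600/437) = (170013554929/1909690000)/(472327/43700) = 170013554929/20640689900 in ≈ 8.237 in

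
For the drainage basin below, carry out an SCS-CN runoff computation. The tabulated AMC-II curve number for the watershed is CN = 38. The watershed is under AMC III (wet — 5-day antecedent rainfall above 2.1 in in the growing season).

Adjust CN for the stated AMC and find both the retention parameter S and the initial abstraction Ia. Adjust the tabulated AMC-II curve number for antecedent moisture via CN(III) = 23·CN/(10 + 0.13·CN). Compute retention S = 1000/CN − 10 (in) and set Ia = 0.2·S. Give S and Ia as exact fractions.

S = 3100/437 in ≈ 7.094 in; Ia = 620/437 in ≈ 1.419 in

Adjust CN=38 to AMC III: 23·38/(10 + 0.13·38) → 874 ÷ (747/50) = 43700/747 ≈ 58.501
S = 1000/(43700/747) − 10 = 3100/437 in ≈ 7.094 in
Ia = 0.2S: 0.2·7.094 = 1.419 in (exactly 620/437)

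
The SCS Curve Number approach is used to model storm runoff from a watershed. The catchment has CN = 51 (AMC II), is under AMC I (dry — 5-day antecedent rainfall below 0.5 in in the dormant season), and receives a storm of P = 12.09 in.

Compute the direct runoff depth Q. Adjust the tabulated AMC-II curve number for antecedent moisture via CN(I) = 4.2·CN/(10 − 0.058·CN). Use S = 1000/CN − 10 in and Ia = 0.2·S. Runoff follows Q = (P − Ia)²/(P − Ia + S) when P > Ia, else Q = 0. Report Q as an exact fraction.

Dry (AMC I): CN(I) = 4.2·51/(10 − 0.058·51) = (1071/5)/(3521/500) = 15300/503 ≈ 30.417
Retention S: 1000/CN − 10 with CN=30.417 → S = 3500/153 ≈ 22.876 in
Ia = 0.2·(3500/153) = 700/153 in ≈ 4.575 in
Excess rainfall: 12.090 − 4.575 = 7.515 in; P > Ia so Q > 0
Q = (114977/15300)²/((114977/15300) + 3500/153) = (13219710529/234090000)/(464977/15300) = 13219710529/7114148100 in ≈ 1.858 in

Q = 13219710529/7114148100 in ≈ 1.858 in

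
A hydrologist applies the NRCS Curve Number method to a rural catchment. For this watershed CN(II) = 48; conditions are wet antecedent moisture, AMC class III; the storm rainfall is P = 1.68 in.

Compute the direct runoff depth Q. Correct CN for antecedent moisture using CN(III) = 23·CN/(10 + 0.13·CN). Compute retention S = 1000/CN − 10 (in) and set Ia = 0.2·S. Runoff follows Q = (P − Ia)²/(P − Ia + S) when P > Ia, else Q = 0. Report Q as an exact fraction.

Q = 1620529/16211550 in ≈ 0.100 in

Adjust CN=48 to AMC III: 23·48/(10 + 0.13·48) → 1104 ÷ (406/25) = 13800/203 ≈ 67.980
S = 1000/(13800/203) − 10 = 325/69 in ≈ 4.710 in
Ia = 0.2S: 0.2·4.710 = 0.942 in (exactly 65/69)
Since P=1.680 > Ia=0.942: effective rainfall P−Ia = 1273/1725 in
Q = (1273/1725)²/((1273/1725) + 325/69) = (1620529/2975625)/(9398/1725) = 1620529/16211550 in ≈ 0.100 in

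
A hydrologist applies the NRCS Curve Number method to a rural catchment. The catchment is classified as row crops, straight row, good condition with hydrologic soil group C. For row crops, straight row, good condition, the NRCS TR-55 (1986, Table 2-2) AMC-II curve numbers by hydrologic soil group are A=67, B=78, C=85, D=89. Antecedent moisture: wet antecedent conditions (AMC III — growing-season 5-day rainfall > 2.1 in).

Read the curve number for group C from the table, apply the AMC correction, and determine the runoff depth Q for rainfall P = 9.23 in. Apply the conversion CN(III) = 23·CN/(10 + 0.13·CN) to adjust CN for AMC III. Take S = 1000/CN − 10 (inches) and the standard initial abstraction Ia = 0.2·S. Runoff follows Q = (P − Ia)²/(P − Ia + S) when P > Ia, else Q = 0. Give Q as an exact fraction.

NRCS table: row crops, straight row, good condition, soil group C → CN(II) = 85
CN(III) from CN(II)=85: (23·85)/(10 + 0.13·85) = 39100/421 ≈ 92.874
Max retention: S = 1000/(39100/421) − 10 = 300/391 in (≈ 0.767 in)
Ia = 0.2·(300/391) = 60/391 in ≈ 0.153 in
P − Ia = 9.230 − 0.153 = 354893/39100 ≈ 9.077 in (> 0, runoff occurs)
Runoff Q = (P−Ia)²/(P−Ia+S) = (9.077)²/(9.077+0.767) = 125949041449/15049316300 ≈ 8.369 in

Q = 125949041449/15049316300 in ≈ 8.369 in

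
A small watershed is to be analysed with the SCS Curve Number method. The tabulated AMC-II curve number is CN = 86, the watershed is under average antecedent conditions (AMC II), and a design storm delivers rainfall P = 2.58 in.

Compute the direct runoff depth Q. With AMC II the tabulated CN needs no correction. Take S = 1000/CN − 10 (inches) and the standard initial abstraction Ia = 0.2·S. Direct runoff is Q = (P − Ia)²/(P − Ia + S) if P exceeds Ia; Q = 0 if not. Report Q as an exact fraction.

Q = 23493409/17946050 in ≈ 1.309 in

CN(II) = 86; AMC II needs no correction.
S = 1000/86 − 10 = 70/43 in ≈ 1.628 in
Initial abstraction Ia = S/5 = (70/43)/5 = 14/43 ≈ 0.326 in
P − Ia = 2.580 − 0.326 = 4847/2150 ≈ 2.254 in (> 0, runoff occurs)
Q = (4847/2150)²/((4847/2150) + 70/43) = (23493409/4622500)/(8347/2150) = 23493409/17946050 in ≈ 1.309 in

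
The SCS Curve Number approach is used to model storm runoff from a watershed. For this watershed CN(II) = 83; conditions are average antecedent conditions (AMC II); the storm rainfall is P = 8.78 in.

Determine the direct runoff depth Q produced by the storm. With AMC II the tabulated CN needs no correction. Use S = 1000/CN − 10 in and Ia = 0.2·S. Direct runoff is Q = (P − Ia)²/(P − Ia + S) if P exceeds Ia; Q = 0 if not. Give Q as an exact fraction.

AMC II — tabulated CN = 83 applies directly.
Max retention: S = 1000/83 − 10 = 170/83 in (≈ 2.048 in)
Initial abstraction Ia = S/5 = (170/83)/5 = 34/83 ≈ 0.410 in
Since P=8.780 > Ia=0.410: effective rainfall P−Ia = 34737/4150 in
Q = (34737/4150)²/((34737/4150) + 170/83) = (1206659169/17222500)/(43237/4150) = 1206659169/179433550 in ≈ 6.725 in

Q = 1206659169/179433550 in ≈ 6.725 in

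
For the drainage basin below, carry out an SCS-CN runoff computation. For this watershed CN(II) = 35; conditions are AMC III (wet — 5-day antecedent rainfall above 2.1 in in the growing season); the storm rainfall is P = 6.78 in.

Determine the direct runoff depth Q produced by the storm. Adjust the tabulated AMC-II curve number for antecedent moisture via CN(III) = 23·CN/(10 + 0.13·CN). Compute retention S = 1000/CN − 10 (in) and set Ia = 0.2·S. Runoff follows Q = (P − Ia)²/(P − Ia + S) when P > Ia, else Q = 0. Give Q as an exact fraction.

Wet (AMC III): CN(III) = 23·35/(10 + 0.13·35) = 805/(291/20) = 16100/291 ≈ 55.326
Retention S: 1000/CN − 10 with CN=55.326 → S = 1300/161 ≈ 8.075 in
Ia = 0.2S: 0.2·8.075 = 1.615 in (exactly 260/161)
Since P=6.780 > Ia=1.615: effective rainfall P−Ia = 41579/8050 in
Runoff Q = (P−Ia)²/(P−Ia+S) = (5.165)²/(5.165+8.075) = 1728813241/857960950 ≈ 2.015 in

Q = 1728813241/857960950 in ≈ 2.015 in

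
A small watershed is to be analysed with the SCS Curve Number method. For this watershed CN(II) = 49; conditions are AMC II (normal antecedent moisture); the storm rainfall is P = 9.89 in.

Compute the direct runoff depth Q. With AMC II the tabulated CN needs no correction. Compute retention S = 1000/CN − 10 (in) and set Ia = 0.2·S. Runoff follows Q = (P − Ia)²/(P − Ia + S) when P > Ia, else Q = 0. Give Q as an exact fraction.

Average conditions: CN = 49 (no AMC adjustment).
Max retention: S = 1000/49 − 10 = 510/49 in (≈ 10.408 in)
Ia = 0.2S: 0.2·10.408 = 2.082 in (exactly 102/49)
Since P=9.890 > Ia=2.082: effective rainfall P−Ia = 38261/4900 in
Q: (38261/4900)² ÷ (89261/4900) = 1463904121/437378900 in (≈ 3.347 in)

Q = 1463904121/437378900 in ≈ 3.347 in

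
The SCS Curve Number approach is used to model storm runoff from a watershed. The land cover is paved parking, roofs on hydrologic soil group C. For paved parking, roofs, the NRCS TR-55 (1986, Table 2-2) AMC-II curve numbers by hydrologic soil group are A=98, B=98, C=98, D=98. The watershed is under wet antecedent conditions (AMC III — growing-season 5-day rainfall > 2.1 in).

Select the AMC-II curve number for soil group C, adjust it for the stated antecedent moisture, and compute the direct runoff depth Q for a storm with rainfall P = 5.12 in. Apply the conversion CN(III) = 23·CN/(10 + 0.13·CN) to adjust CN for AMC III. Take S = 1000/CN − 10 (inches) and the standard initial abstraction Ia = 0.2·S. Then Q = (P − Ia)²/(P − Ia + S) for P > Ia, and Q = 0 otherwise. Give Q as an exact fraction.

NRCS table: paved parking, roofs, soil group C → CN(II) = 98
CN(III) from CN(II)=98: (23·98)/(10 + 0.13·98) = 112700/1137 ≈ 99.120
S = 1000/(112700/1137) − 10 = 100/1127 in ≈ 0.089 in
Ia = 0.2·(100/1127) = 20/1127 in ≈ 0.018 in
Excess rainfall: 5.120 − 0.018 = 5.102 in; P > Ia so Q > 0
Runoff Q = (P−Ia)²/(P−Ia+S) = (5.102)²/(5.102+0.089) = 1291611721/257547675 ≈ 5.015 in

Q = 1291611721/257547675 in ≈ 5.015 in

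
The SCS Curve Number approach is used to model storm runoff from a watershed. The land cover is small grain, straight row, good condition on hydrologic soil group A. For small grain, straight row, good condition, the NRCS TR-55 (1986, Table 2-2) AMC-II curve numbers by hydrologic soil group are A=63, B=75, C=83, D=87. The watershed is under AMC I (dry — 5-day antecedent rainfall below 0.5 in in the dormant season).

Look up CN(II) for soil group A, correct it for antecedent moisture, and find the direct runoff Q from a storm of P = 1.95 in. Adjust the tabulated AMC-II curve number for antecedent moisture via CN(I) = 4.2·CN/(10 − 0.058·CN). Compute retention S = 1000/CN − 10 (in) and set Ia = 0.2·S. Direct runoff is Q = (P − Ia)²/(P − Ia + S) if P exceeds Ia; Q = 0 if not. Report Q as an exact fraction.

NRCS table: small grain, straight row, good condition, soil group A → CN(II) = 63
CN(I) from CN(II)=63: (4.2·63)/(10 − 0.058·63) = 132300/3173 ≈ 41.696
Max retention: S = 1000/(132300/3173) − 10 = 18500/1323 in (≈ 13.983 in)
Ia = 0.2S: 0.2·13.983 = 2.797 in (exactly 3700/1323)
P = 1.950 ≤ Ia = 2.797 in: entire storm abstracted, Q = 0.

Q = 0 in ≈ 0.000 in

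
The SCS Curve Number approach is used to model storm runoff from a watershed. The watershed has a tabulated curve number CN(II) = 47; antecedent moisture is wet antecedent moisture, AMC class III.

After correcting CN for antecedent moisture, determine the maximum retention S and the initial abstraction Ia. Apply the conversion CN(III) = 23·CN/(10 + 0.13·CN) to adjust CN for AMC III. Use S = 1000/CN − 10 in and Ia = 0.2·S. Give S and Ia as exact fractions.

S = 5300/1081 in ≈ 4.903 in; Ia = 1060/1081 in ≈ 0.981 in

CN(III) from CN(II)=47: (23·47)/(10 + 0.13·47) = 108100/1611 ≈ 67.101
Max retention: S = 1000/(108100/1611) − 10 = 5300/1081 in (≈ 4.903 in)
Ia = 0.2·(5300/1081) = 1060/1081 in ≈ 0.981 in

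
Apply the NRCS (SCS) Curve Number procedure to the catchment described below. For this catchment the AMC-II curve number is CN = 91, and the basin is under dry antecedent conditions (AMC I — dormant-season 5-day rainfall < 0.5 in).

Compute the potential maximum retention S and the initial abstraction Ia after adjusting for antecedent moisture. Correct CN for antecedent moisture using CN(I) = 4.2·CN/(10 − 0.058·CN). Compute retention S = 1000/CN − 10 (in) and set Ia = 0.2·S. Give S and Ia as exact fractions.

Adjust CN=91 to AMC I: 4.2·91/(10 − 0.058·91) → (1911/5) ÷ (2361/500) = 63700/787 ≈ 80.940
S = 1000/(63700/787) − 10 = 1500/637 in ≈ 2.355 in
Ia = 0.2S: 0.2·2.355 = 0.471 in (exactly 300/637)

S = 1500/637 in ≈ 2.355 in; Ia = 300/637 in ≈ 0.471 in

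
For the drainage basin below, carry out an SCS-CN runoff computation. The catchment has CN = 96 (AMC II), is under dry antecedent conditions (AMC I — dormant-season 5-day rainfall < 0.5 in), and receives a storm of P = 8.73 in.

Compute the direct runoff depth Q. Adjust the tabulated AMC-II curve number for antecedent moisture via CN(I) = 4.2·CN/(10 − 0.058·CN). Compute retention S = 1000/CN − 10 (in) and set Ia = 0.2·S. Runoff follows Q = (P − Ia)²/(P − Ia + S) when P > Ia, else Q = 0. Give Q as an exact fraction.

Dry (AMC I): CN(I) = 4.2·96/(10 − 0.058·96) = (2016/5)/(554/125) = 25200/277 ≈ 90.975
Retention S: 1000/CN − 10 with CN=90.975 → S = 125/126 ≈ 0.992 in
Ia = 0.2S: 0.2·0.992 = 0.198 in (exactly 25/126)
Since P=8.730 > Ia=0.198: effective rainfall P−Ia = 53749/6300 in
Q: (53749/6300)² ÷ (59999/6300) = 2888955001/377993700 in (≈ 7.643 in)

Q = 2888955001/377993700 in ≈ 7.643 in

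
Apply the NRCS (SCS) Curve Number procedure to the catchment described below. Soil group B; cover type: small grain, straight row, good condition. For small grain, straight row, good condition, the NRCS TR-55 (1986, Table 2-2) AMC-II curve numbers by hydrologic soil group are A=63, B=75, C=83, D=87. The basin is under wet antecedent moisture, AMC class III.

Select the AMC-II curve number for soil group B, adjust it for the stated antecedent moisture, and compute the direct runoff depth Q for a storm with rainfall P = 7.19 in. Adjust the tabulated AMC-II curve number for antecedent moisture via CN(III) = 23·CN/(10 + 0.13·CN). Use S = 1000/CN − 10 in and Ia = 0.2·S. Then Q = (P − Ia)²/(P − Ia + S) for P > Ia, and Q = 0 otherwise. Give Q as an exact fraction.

NRCS table: small grain, straight row, good condition, soil group B → CN(II) = 75
CN(III) from CN(II)=75: (23·75)/(10 + 0.13·75) = 6900/79 ≈ 87.342
S = 1000/(6900/79) − 10 = 100/69 in ≈ 1.449 in
Ia = 0.2S: 0.2·1.449 = 0.290 in (exactly 20/69)
P − Ia = 7.190 − 0.290 = 47611/6900 ≈ 6.900 in (> 0, runoff occurs)
Q: (47611/6900)² ÷ (57611/6900) = 2266807321/397515900 in (≈ 5.702 in)

Q = 2266807321/397515900 in ≈ 5.702 in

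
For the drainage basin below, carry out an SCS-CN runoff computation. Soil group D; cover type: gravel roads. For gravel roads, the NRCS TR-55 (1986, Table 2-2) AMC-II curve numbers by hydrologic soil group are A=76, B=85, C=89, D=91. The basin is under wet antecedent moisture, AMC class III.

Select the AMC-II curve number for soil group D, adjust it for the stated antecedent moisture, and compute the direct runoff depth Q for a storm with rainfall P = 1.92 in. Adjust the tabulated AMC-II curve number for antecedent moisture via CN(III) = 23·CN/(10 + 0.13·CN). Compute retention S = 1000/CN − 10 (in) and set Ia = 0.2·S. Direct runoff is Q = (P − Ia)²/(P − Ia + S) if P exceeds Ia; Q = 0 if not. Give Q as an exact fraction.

NRCS table: gravel roads, soil group D → CN(II) = 91
Adjust CN=91 to AMC III: 23·91/(10 + 0.13·91) → 2093 ÷ (2183/100) = 209300/2183 ≈ 95.877
S = 1000/(209300/2183) − 10 = 900/2093 in ≈ 0.430 in
Ia = 0.2S: 0.2·0.430 = 0.086 in (exactly 180/2093)
Excess rainfall: 1.920 − 0.086 = 1.834 in; P > Ia so Q > 0
Runoff Q = (P−Ia)²/(P−Ia+S) = (1.834)²/(1.834+0.430) = 191856027/129138100 ≈ 1.486 in

Q = 191856027/129138100 in ≈ 1.486 in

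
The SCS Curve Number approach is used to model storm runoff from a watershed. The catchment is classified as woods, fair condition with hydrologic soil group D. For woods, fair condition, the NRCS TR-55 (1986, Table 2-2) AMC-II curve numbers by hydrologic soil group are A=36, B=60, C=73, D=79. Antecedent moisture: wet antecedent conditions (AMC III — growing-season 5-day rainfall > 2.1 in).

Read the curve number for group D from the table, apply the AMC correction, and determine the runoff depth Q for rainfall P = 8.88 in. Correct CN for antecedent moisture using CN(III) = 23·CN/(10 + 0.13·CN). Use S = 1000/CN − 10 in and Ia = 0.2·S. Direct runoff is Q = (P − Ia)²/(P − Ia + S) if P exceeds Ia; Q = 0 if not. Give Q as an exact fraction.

Q = 8574998882/1123950775 in ≈ 7.629 in

NRCS table: woods, fair condition, soil group D → CN(II) = 79
Wet (AMC III): CN(III) = 23·79/(10 + 0.13·79) = 1817/(2027/100) = 181700/2027 ≈ 89.640
Max retention: S = 1000/(181700/2027) − 10 = 2100/1817 in (≈ 1.156 in)
Ia = 0.2·(2100/1817) = 420/1817 in ≈ 0.231 in
Since P=8.880 > Ia=0.231: effective rainfall P−Ia = 392874/45425 in
Runoff Q = (P−Ia)²/(P−Ia+S) = (8.649)²/(8.649+1.156) = 8574998882/1123950775 ≈ 7.629 in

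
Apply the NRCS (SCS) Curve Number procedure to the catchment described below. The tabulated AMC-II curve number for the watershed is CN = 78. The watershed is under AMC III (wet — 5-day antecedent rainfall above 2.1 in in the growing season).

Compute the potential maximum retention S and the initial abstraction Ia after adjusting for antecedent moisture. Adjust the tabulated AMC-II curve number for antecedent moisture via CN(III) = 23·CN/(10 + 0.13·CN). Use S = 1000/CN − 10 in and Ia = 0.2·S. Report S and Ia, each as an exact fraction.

Wet (AMC III): CN(III) = 23·78/(10 + 0.13·78) = 1794/(1007/50) = 89700/1007 ≈ 89.076
Max retention: S = 1000/(89700/1007) − 10 = 1100/897 in (≈ 1.226 in)
Initial abstraction Ia = S/5 = (1100/897)/5 = 220/897 ≈ 0.245 in

S = 1100/897 in ≈ 1.226 in; Ia = 220/897 in ≈ 0.245 in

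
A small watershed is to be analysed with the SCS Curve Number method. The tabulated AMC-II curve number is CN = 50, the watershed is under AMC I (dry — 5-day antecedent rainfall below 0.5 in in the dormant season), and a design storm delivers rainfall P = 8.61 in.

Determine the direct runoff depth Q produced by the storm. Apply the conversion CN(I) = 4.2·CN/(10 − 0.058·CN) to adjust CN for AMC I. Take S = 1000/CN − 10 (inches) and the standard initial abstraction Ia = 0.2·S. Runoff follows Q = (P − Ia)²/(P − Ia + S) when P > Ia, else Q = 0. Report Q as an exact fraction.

Adjust CN=50 to AMC I: 4.2·50/(10 − 0.058·50) → 210 ÷ (71/10) = 2100/71 ≈ 29.577
Retention S: 1000/CN − 10 with CN=29.577 → S = 500/21 ≈ 23.810 in
Ia = 0.2S: 0.2·23.810 = 4.762 in (exactly 100/21)
Since P=8.610 > Ia=4.762: effective rainfall P−Ia = 8081/2100 in
Runoff Q = (P−Ia)²/(P−Ia+S) = (3.848)²/(3.848+23.810) = 65302561/121970100 ≈ 0.535 in

Q = 65302561/121970100 in ≈ 0.535 in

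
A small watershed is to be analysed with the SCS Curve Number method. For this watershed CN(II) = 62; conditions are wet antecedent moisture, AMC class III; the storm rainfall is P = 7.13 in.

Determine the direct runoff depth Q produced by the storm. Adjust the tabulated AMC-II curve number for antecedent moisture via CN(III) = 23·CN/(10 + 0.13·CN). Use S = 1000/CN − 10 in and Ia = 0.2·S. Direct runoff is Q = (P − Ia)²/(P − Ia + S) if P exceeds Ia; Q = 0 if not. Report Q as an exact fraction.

Q = 221246996161/47084309700 in ≈ 4.699 in

CN(III) from CN(II)=62: (23·62)/(10 + 0.13·62) = 71300/903 ≈ 78.959
Retention S: 1000/CN − 10 with CN=78.959 → S = 1900/713 ≈ 2.665 in
Ia = 0.2S: 0.2·2.665 = 0.533 in (exactly 380/713)
Since P=7.130 > Ia=0.533: effective rainfall P−Ia = 470369/71300 in
Q = (470369/71300)²/((470369/71300) + 1900/713) = (221246996161/5083690000)/(660369/71300) = 221246996161/47084309700 in ≈ 4.699 in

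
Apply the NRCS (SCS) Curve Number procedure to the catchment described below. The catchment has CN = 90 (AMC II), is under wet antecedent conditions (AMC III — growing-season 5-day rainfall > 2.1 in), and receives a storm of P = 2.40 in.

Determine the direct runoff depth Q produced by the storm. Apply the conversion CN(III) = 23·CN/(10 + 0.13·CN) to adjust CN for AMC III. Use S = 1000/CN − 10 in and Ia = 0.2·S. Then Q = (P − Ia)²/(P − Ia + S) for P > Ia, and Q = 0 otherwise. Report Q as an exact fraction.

Q = 1420864/746235 in ≈ 1.904 in

CN(III) from CN(II)=90: (23·90)/(10 + 0.13·90) = 20700/217 ≈ 95.392
Max retention: S = 1000/(20700/217) − 10 = 100/207 in (≈ 0.483 in)
Initial abstraction Ia = S/5 = (100/207)/5 = 20/207 ≈ 0.097 in
P − Ia = 2.400 − 0.097 = 2384/1035 ≈ 2.303 in (> 0, runoff occurs)
Q = (2384/1035)²/((2384/1035) + 100/207) = (5683456/1071225)/(2884/1035) = 1420864/746235 in ≈ 1.904 in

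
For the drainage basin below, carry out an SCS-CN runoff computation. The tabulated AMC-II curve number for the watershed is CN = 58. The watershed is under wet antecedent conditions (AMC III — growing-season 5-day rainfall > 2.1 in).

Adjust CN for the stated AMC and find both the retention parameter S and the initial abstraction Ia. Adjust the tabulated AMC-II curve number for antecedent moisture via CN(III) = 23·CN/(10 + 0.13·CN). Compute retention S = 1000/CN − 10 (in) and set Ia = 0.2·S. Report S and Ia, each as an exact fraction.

S = 2100/667 in ≈ 3.148 in; Ia = 420/667 in ≈ 0.630 in

Wet (AMC III): CN(III) = 23·58/(10 + 0.13·58) = 1334/(877/50) = 66700/877 ≈ 76.055
S = 1000/(66700/877) − 10 = 2100/667 in ≈ 3.148 in
Ia = 0.2S: 0.2·3.148 = 0.630 in (exactly 420/667)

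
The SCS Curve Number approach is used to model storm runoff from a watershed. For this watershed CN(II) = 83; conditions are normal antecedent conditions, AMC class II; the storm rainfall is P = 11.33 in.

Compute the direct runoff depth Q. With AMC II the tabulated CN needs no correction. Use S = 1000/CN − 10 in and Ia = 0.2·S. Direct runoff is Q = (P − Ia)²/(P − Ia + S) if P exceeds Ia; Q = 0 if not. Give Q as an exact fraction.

Q = 8215428321/893403700 in ≈ 9.196 in

AMC II — tabulated CN = 83 applies directly.
Retention S: 1000/CN − 10 with CN=83.000 → S = 170/83 ≈ 2.048 in
Ia = 0.2S: 0.2·2.048 = 0.410 in (exactly 34/83)
P − Ia = 11.330 − 0.410 = 90639/8300 ≈ 10.920 in (> 0, runoff occurs)
Q: (90639/8300)² ÷ (107639/8300) = 8215428321/893403700 in (≈ 9.196 in)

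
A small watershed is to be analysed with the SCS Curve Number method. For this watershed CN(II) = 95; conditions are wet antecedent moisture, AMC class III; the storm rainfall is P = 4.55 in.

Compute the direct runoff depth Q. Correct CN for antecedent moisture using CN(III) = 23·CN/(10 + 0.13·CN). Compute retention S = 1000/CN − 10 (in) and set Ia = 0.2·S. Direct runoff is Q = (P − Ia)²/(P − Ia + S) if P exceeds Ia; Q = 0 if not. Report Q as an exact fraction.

CN(III) from CN(II)=95: (23·95)/(10 + 0.13·95) = 43700/447 ≈ 97.763
Max retention: S = 1000/(43700/447) − 10 = 100/437 in (≈ 0.229 in)
Ia = 0.2S: 0.2·0.229 = 0.046 in (exactly 20/437)
Excess rainfall: 4.550 − 0.046 = 4.504 in; P > Ia so Q > 0
Q = (39367/8740)²/((39367/8740) + 100/437) = (1549760689/76387600)/(41367/8740) = 1549760689/361547580 in ≈ 4.286 in

Q = 1549760689/361547580 in ≈ 4.286 in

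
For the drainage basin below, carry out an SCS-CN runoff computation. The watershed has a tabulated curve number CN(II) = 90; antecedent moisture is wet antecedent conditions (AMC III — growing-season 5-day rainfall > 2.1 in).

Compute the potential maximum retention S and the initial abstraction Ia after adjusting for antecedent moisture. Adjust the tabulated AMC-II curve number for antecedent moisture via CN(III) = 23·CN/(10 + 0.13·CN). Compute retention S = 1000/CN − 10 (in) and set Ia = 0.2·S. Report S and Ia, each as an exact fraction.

CN(III) from CN(II)=90: (23·90)/(10 + 0.13·90) = 20700/217 ≈ 95.392
Retention S: 1000/CN − 10 with CN=95.392 → S = 100/207 ≈ 0.483 in
Initial abstraction Ia = S/5 = (100/207)/5 = 20/207 ≈ 0.097 in

S = 100/207 in ≈ 0.483 in; Ia = 20/207 in ≈ 0.097 in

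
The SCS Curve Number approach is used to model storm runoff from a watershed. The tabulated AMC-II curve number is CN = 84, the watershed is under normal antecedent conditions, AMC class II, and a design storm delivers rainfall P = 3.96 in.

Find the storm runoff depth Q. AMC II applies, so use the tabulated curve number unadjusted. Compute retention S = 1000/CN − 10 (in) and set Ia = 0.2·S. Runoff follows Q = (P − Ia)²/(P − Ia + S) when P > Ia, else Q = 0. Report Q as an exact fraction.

Q = 3530641/1511475 in ≈ 2.336 in

CN(II) = 84; AMC II needs no correction.
Retention S: 1000/CN − 10 with CN=84.000 → S = 40/21 ≈ 1.905 in
Ia = 0.2·(40/21) = 8/21 in ≈ 0.381 in
Excess rainfall: 3.960 − 0.381 = 3.579 in; P > Ia so Q > 0
Q = (1879/525)²/((1879/525) + 40/21) = (3530641/275625)/(2879/525) = 3530641/1511475 in ≈ 2.336 in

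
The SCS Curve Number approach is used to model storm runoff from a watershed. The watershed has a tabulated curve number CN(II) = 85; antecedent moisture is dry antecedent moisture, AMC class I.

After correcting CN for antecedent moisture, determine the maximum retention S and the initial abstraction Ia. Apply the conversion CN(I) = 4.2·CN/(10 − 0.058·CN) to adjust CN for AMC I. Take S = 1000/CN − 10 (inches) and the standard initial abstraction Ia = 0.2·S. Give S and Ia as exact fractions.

Dry (AMC I): CN(I) = 4.2·85/(10 − 0.058·85) = 357/(507/100) = 11900/169 ≈ 70.414
S = 1000/(11900/169) − 10 = 500/119 in ≈ 4.202 in
Initial abstraction Ia = S/5 = (500/119)/5 = 100/119 ≈ 0.840 in

S = 500/119 in ≈ 4.202 in; Ia = 100/119 in ≈ 0.840 in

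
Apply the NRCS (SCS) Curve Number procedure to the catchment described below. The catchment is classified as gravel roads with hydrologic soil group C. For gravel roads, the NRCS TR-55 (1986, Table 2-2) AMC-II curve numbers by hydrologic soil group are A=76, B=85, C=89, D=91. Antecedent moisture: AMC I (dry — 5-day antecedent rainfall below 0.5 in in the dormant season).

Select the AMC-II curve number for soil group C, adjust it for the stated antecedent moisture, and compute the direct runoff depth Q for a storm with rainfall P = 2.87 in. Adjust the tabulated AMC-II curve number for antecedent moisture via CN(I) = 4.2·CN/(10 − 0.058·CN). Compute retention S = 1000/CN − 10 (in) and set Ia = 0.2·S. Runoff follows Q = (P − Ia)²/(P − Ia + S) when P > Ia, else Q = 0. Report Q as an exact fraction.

Q = 181819518409/182489720700 in ≈ 0.996 in

NRCS table: gravel roads, soil group C → CN(II) = 89
CN(I) from CN(II)=89: (4.2·89)/(10 − 0.058·89) = 186900/2419 ≈ 77.263
Retention S: 1000/CN − 10 with CN=77.263 → S = 5500/1869 ≈ 2.943 in
Ia = 0.2·(5500/1869) = 1100/1869 in ≈ 0.589 in
P − Ia = 2.870 − 0.589 = 426403/186900 ≈ 2.281 in (> 0, runoff occurs)
Runoff Q = (P−Ia)²/(P−Ia+S) = (2.281)²/(2.281+2.943) = 181819518409/182489720700 ≈ 0.996 in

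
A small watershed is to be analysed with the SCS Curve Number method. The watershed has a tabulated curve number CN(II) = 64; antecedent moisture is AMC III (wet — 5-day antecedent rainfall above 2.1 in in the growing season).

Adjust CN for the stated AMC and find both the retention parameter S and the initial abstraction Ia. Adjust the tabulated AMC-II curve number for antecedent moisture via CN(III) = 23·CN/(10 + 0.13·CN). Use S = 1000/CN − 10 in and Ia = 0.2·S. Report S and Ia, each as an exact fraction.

S = 225/92 in ≈ 2.446 in; Ia = 45/92 in ≈ 0.489 in

Adjust CN=64 to AMC III: 23·64/(10 + 0.13·64) → 1472 ÷ (458/25) = 18400/229 ≈ 80.349
Max retention: S = 1000/(18400/229) − 10 = 225/92 in (≈ 2.446 in)
Ia = 0.2S: 0.2·2.446 = 0.489 in (exactly 45/92)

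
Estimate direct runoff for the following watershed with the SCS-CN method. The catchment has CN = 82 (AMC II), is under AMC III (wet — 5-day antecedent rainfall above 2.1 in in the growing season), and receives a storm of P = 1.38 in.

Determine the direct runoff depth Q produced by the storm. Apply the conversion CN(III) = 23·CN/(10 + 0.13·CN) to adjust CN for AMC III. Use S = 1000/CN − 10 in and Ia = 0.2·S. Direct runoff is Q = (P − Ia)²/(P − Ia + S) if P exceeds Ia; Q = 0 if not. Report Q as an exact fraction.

Adjust CN=82 to AMC III: 23·82/(10 + 0.13·82) → 1886 ÷ (1033/50) = 94300/1033 ≈ 91.288
S = 1000/(94300/1033) − 10 = 900/943 in ≈ 0.954 in
Initial abstraction Ia = S/5 = (900/943)/5 = 180/943 ≈ 0.191 in
Since P=1.380 > Ia=0.191: effective rainfall P−Ia = 56067/47150 in
Q = (56067/47150)²/((56067/47150) + 900/943) = (3143508489/2223122500)/(101067/47150) = 1047836163/1588436350 in ≈ 0.660 in

Q = 1047836163/1588436350 in ≈ 0.660 in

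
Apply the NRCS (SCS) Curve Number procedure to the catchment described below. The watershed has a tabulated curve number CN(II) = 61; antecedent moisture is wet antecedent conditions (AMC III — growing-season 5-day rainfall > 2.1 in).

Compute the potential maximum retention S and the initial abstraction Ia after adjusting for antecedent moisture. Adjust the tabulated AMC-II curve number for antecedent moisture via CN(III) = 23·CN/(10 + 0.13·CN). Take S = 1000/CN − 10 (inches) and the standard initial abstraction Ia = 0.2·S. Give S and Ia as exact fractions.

S = 3900/1403 in ≈ 2.780 in; Ia = 780/1403 in ≈ 0.556 in

Adjust CN=61 to AMC III: 23·61/(10 + 0.13·61) → 1403 ÷ (1793/100) = 140300/1793 ≈ 78.249
S = 1000/(140300/1793) − 10 = 3900/1403 in ≈ 2.780 in
Initial abstraction Ia = S/5 = (3900/1403)/5 = 780/1403 ≈ 0.556 in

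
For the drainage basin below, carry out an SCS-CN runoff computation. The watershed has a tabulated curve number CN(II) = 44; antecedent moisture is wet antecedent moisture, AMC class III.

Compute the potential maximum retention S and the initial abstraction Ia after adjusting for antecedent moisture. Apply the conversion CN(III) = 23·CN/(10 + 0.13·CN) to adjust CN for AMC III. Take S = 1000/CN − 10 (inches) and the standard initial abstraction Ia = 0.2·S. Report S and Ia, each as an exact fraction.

S = 1400/253 in ≈ 5.534 in; Ia = 280/253 in ≈ 1.107 in

Wet (AMC III): CN(III) = 23·44/(10 + 0.13·44) = 1012/(393/25) = 25300/393 ≈ 64.377
Max retention: S = 1000/(25300/393) − 10 = 1400/253 in (≈ 5.534 in)
Ia = 0.2·(1400/253) = 280/253 in ≈ 1.107 in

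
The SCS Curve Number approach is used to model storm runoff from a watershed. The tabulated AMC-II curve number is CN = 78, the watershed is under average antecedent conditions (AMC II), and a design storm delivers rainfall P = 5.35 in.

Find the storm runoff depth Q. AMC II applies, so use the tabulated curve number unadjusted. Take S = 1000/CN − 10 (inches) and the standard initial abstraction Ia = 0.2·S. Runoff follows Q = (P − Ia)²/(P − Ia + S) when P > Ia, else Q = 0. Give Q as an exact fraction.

Average conditions: CN = 78 (no AMC adjustment).
S = 1000/78 − 10 = 110/39 in ≈ 2.821 in
Initial abstraction Ia = S/5 = (110/39)/5 = 22/39 ≈ 0.564 in
P − Ia = 5.350 − 0.564 = 3733/780 ≈ 4.786 in (> 0, runoff occurs)
Q: (3733/780)² ÷ (5933/780) = 13935289/4627740 in (≈ 3.011 in)

Q = 13935289/4627740 in ≈ 3.011 in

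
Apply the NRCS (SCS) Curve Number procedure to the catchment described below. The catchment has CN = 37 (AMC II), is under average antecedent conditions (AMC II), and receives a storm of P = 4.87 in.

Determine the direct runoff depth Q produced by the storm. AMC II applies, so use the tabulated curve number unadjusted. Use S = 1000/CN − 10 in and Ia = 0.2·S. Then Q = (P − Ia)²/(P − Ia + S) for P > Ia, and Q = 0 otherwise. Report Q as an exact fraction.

AMC II — tabulated CN = 37 applies directly.
Max retention: S = 1000/37 − 10 = 630/37 in (≈ 17.027 in)
Ia = 0.2S: 0.2·17.027 = 3.405 in (exactly 126/37)
Since P=4.870 > Ia=3.405: effective rainfall P−Ia = 5419/3700 in
Runoff Q = (P−Ia)²/(P−Ia+S) = (1.465)²/(1.465+17.027) = 29365561/253150300 ≈ 0.116 in

Q = 29365561/253150300 in ≈ 0.116 in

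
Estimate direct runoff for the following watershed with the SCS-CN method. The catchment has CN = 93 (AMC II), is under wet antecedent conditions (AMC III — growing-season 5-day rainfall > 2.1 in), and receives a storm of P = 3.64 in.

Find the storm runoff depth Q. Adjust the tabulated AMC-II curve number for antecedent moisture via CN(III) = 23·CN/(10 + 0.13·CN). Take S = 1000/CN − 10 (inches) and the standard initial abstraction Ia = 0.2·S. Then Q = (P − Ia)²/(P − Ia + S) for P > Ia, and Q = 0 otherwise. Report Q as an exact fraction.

Adjust CN=93 to AMC III: 23·93/(10 + 0.13·93) → 2139 ÷ (2209/100) = 213900/2209 ≈ 96.831
Retention S: 1000/CN − 10 with CN=96.831 → S = 700/2139 ≈ 0.327 in
Initial abstraction Ia = S/5 = (700/2139)/5 = 140/2139 ≈ 0.065 in
Excess rainfall: 3.640 − 0.065 = 3.575 in; P > Ia so Q > 0
Q: (191149/53475)² ÷ (208649/53475) = 5219705743/1593929325 in (≈ 3.275 in)

Q = 5219705743/1593929325 in ≈ 3.275 in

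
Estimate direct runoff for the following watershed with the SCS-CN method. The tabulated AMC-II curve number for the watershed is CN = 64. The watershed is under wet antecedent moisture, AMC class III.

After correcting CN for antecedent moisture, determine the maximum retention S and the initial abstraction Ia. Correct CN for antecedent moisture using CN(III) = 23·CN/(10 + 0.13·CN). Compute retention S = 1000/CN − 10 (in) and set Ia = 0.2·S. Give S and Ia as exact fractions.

S = 225/92 in ≈ 2.446 in; Ia = 45/92 in ≈ 0.489 in

CN(III) from CN(II)=64: (23·64)/(10 + 0.13·64) = 18400/229 ≈ 80.349
Max retention: S = 1000/(18400/229) − 10 = 225/92 in (≈ 2.446 in)
Initial abstraction Ia = S/5 = (225/92)/5 = 45/92 ≈ 0.489 in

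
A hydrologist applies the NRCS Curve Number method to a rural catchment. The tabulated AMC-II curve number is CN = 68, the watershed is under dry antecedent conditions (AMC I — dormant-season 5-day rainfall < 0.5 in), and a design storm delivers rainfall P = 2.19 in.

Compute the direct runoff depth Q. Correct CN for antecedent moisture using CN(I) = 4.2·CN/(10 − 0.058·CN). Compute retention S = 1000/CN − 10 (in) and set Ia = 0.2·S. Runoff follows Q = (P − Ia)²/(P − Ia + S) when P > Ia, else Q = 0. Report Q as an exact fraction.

Q = 0 in ≈ 0.000 in

Dry (AMC I): CN(I) = 4.2·68/(10 − 0.058·68) = (1428/5)/(757/125) = 35700/757 ≈ 47.160
Retention S: 1000/CN − 10 with CN=47.160 → S = 4000/357 ≈ 11.204 in
Initial abstraction Ia = S/5 = (4000/357)/5 = 800/357 ≈ 2.241 in
P = 2.190 ≤ Ia = 2.241 in: entire storm abstracted, Q = 0.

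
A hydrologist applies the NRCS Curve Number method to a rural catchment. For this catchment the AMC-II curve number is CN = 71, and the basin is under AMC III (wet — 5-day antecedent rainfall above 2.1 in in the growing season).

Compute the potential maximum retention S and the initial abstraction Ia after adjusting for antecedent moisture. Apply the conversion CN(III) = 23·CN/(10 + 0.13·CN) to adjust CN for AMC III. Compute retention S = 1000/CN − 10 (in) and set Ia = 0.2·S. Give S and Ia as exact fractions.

CN(III) from CN(II)=71: (23·71)/(10 + 0.13·71) = 163300/1923 ≈ 84.919
Retention S: 1000/CN − 10 with CN=84.919 → S = 2900/1633 ≈ 1.776 in
Initial abstraction Ia = S/5 = (2900/1633)/5 = 580/1633 ≈ 0.355 in

S = 2900/1633 in ≈ 1.776 in; Ia = 580/1633 in ≈ 0.355 in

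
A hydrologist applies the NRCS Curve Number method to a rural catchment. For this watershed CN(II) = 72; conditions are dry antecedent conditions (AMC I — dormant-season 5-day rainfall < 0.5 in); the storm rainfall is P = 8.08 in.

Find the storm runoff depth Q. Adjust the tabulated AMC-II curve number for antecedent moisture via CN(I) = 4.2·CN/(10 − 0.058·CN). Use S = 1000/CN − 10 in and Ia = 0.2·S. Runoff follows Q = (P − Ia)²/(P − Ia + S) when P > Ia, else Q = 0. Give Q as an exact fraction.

CN(I) from CN(II)=72: (4.2·72)/(10 − 0.058·72) = 675/13 ≈ 51.923
Max retention: S = 1000/(675/13) − 10 = 250/27 in (≈ 9.259 in)
Initial abstraction Ia = S/5 = (250/27)/5 = 50/27 ≈ 1.852 in
Since P=8.080 > Ia=1.852: effective rainfall P−Ia = 4204/675 in
Q: (4204/675)² ÷ (10454/675) = 8836808/3528225 in (≈ 2.505 in)

Q = 8836808/3528225 in ≈ 2.505 in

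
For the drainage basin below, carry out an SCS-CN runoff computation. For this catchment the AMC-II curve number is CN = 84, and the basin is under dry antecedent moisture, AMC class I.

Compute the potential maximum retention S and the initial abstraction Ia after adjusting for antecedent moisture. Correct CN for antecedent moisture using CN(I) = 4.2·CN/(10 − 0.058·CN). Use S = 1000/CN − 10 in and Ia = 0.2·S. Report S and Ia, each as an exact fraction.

S = 2000/441 in ≈ 4.535 in; Ia = 400/441 in ≈ 0.907 in

CN(I) from CN(II)=84: (4.2·84)/(10 − 0.058·84) = 44100/641 ≈ 68.799
Max retention: S = 1000/(44100/641) − 10 = 2000/441 in (≈ 4.535 in)
Ia = 0.2S: 0.2·4.535 = 0.907 in (exactly 400/441)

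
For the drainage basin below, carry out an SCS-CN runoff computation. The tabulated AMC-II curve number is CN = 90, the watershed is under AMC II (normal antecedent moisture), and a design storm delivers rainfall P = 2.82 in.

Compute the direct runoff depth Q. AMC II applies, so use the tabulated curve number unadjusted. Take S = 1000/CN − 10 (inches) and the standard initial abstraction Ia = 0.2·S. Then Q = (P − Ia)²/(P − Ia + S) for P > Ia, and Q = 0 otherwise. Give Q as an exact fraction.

Q = 1366561/751050 in ≈ 1.820 in

CN(II) = 90; AMC II needs no correction.
Max retention: S = 1000/90 − 10 = 10/9 in (≈ 1.111 in)
Ia = 0.2S: 0.2·1.111 = 0.222 in (exactly 2/9)
P − Ia = 2.820 − 0.222 = 1169/450 ≈ 2.598 in (> 0, runoff occurs)
Q: (1169/450)² ÷ (1669/450) = 1366561/751050 in (≈ 1.820 in)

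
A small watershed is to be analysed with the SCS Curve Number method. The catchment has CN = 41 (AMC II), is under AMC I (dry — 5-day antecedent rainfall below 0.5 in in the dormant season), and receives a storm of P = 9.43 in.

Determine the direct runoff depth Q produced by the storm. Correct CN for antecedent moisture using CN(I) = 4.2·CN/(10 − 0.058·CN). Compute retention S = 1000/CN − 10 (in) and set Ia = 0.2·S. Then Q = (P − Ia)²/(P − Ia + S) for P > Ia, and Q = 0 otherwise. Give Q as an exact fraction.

Q = 49249817929/273102570300 in ≈ 0.180 in

Adjust CN=41 to AMC I: 4.2·41/(10 − 0.058·41) → (861/5) ÷ (3811/500) = 86100/3811 ≈ 22.592
Max retention: S = 1000/(86100/3811) − 10 = 29500/861 in (≈ 34.262 in)
Initial abstraction Ia = S/5 = (29500/861)/5 = 5900/861 ≈ 6.852 in
P − Ia = 9.430 − 6.852 = 221923/86100 ≈ 2.578 in (> 0, runoff occurs)
Q = (221923/86100)²/((221923/86100) + 29500/861) = (49249817929/7413210000)/(3171923/86100) = 49249817929/273102570300 in ≈ 0.180 in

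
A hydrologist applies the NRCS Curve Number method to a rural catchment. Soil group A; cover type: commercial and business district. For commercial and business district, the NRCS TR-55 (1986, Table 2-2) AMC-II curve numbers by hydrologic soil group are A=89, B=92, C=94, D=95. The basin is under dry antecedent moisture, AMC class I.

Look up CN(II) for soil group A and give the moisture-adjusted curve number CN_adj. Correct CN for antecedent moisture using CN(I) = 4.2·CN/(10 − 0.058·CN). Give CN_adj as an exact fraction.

CN_adj = 186900/2419 ≈ 77.263

NRCS table: commercial and business district, soil group A → CN(II) = 89
Dry (AMC I): CN(I) = 4.2·89/(10 − 0.058·89) = (1869/5)/(2419/500) = 186900/2419 ≈ 77.263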